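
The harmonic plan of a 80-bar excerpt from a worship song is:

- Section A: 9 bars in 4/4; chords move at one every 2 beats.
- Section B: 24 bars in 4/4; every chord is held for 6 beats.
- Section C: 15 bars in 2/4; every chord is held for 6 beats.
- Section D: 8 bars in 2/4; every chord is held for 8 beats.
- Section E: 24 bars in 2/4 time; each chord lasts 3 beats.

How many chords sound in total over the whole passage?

57 chords

A has 36 beats and chords last 2 each, so 18 chords.
B has 96 beats and chords last 6 each, so 16 chords.
C has 30 beats and chords last 6 each, so 5 chords.
D has 16 beats and chords last 8 each, so 2 chords.
E has 48 beats and chords last 3 each, so 16 chords.
Total: 18 + 16 + 5 + 2 + 16 = 57.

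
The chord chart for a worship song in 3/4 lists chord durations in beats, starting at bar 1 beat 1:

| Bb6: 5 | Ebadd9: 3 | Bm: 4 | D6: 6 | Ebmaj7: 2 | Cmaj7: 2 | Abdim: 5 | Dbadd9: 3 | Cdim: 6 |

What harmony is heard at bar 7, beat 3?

Cmaj7

Beat 3 of bar 7 is beat (7−1)×3 + 3 = 21 overall.
Running totals: Bb6 ends at 5, Ebadd9 ends at 8, Bm ends at 12, D6 ends at 18, Ebmaj7 ends at 20, Cmaj7 ends at 22.
Beat 21 falls within Cmaj7.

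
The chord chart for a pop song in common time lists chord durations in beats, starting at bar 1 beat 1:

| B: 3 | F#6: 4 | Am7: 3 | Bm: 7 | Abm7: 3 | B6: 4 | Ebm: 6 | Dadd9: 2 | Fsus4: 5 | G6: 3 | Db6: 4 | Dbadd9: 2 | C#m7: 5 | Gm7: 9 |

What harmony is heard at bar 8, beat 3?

Beat 3 of bar 8 is beat (8−1)×4 + 3 = 31 overall.
Running totals: B ends at 3, F#6 ends at 7, Am7 ends at 10, Bm ends at 17, Abm7 ends at 20, B6 ends at 24, Ebm ends at 30, Dadd9 ends at 32.
Beat 31 falls within Dadd9.

Dadd9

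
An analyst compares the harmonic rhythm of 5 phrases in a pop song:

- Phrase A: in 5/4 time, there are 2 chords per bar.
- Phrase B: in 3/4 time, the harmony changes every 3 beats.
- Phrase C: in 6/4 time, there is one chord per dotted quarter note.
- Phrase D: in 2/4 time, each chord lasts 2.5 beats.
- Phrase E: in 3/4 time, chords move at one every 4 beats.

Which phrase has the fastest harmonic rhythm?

A: 5/2.5 = 2 chords/bar.
B: 3/3 = 1 chord/bar.
C: 6/1.5 = 4 chords/bar.
D: 2/2.5 = 0.8 chords/bar.
E: 3/4 = 0.75 chords/bar.
Fastest is C at 4 chords/bar.

Phrase C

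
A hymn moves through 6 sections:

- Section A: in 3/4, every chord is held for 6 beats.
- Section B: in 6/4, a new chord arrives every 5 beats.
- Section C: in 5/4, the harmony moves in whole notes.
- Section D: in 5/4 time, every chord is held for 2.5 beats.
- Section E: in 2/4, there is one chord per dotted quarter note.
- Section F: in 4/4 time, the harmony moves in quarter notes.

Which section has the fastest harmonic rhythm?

Section F

A: 3 beats/bar ÷ 6 beats/chord = 0.5 chords/bar.
B: 6 beats/bar ÷ 5 beats/chord = 1.2 chords/bar.
C: 5 beats/bar ÷ 4 beats/chord = 1.25 chords/bar.
D: 5 beats/bar ÷ 2.5 beats/chord = 2 chords/bar.
E: 2 beats/bar ÷ 1.5 beats/chord = 4/3 chords/bar.
F: 4 beats/bar ÷ 1 beat/chord = 4 chords/bar.
Fastest is F at 4 chords/bar.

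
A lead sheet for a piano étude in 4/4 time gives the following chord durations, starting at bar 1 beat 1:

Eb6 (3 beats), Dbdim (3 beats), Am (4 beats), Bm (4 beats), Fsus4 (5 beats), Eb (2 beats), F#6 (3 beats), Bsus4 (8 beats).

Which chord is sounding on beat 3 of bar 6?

Beat 3 of bar 6 is beat (6−1)×4 + 3 = 23 overall.
Running totals: Eb6 ends at 3, Dbdim ends at 6, Am ends at 10, Bm ends at 14, Fsus4 ends at 19, Eb ends at 21, F#6 ends at 24.
Beat 23 falls within F#6.

F#6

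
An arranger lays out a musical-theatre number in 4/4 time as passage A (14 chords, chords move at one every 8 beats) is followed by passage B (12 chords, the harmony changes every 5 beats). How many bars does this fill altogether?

A: 14 × 8 = 112 beats = 28 bars.
B: 12 × 5 = 60 beats = 15 bars.
Total: 28 + 15 = 43 bars.

43 bars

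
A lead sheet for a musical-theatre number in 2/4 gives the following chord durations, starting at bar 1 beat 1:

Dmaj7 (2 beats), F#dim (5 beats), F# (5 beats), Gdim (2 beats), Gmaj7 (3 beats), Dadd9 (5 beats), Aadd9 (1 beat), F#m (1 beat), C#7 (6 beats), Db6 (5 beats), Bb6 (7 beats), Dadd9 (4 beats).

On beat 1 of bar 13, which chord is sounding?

Beat 1 of bar 13 is beat (13−1)×2 + 1 = 25 overall.
Running totals: Dmaj7 ends at 2, F#dim ends at 7, F# ends at 12, Gdim ends at 14, Gmaj7 ends at 17, Dadd9 ends at 22, Aadd9 ends at 23, F#m ends at 24, C#7 ends at 30.
Beat 25 falls within C#7.

C#7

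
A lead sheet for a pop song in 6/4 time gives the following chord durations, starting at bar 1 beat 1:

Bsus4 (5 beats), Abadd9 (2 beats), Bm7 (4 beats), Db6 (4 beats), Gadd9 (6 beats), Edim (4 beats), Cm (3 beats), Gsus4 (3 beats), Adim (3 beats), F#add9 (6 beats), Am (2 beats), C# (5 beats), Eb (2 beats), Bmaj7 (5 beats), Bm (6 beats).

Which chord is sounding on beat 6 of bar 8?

Eb

Beat 6 of bar 8 is beat (8−1)×6 + 6 = 48 overall.
Running totals: Bsus4 ends at 5, Abadd9 ends at 7, Bm7 ends at 11, Db6 ends at 15, Gadd9 ends at 21, Edim ends at 25, Cm ends at 28, Gsus4 ends at 31, Adim ends at 34, F#add9 ends at 40, Am ends at 42, C# ends at 47, Eb ends at 49.
Beat 48 falls within Eb.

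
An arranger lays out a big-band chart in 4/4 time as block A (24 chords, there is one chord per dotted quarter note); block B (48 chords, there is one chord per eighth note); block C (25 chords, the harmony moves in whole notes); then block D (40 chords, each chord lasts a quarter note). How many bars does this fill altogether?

A: 24 × 1.5 = 36 beats = 9 bars.
B: 48 × 0.5 = 24 beats = 6 bars.
C: 25 × 4 = 100 beats = 25 bars.
D: 40 × 1 = 40 beats = 10 bars.
Total: 9 + 6 + 25 + 10 = 50 bars.

50 bars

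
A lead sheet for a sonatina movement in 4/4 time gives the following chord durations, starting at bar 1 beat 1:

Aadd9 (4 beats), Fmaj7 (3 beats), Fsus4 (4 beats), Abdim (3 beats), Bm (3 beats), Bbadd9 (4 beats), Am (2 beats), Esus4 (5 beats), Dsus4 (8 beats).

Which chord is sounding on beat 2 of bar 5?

Beat 2 of bar 5 is beat (5−1)×4 + 2 = 18 overall.
Running totals: Aadd9 ends at 4, Fmaj7 ends at 7, Fsus4 ends at 11, Abdim ends at 14, Bm ends at 17, Bbadd9 ends at 21.
Beat 18 falls within Bbadd9.

Bbadd9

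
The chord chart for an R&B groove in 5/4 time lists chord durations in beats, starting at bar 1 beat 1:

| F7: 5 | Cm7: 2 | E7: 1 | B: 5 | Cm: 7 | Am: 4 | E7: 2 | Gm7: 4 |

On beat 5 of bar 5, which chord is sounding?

Beat 5 of bar 5 is beat (5−1)×5 + 5 = 25 overall.
Running totals: F7 ends at 5, Cm7 ends at 7, E7 ends at 8, B ends at 13, Cm ends at 20, Am ends at 24, E7 ends at 26.
Beat 25 falls within E7.

E7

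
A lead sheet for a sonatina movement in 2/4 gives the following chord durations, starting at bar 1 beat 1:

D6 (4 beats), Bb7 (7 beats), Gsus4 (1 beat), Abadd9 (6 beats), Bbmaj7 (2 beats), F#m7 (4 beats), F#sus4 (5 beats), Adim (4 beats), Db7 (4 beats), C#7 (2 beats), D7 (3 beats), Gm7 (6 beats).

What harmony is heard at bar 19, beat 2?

Beat 2 of bar 19 is beat (19−1)×2 + 2 = 38 overall.
Running totals: D6 ends at 4, Bb7 ends at 11, Gsus4 ends at 12, Abadd9 ends at 18, Bbmaj7 ends at 20, F#m7 ends at 24, F#sus4 ends at 29, Adim ends at 33, Db7 ends at 37, C#7 ends at 39.
Beat 38 falls within C#7.

C#7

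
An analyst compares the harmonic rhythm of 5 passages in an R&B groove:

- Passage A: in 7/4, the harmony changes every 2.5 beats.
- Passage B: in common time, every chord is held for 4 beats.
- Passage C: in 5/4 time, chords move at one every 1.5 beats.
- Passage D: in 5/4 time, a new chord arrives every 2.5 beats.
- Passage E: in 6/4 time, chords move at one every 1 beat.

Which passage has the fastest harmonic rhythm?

A: each chord is 2.5 beats in 7/4, so 2.8 per bar.
B: each chord is 4 beats in 4/4, so 1 per bar.
C: each chord is 1.5 beats in 5/4, so 10/3 per bar.
D: each chord is 2.5 beats in 5/4, so 2 per bar.
E: each chord is 1 beat in 6/4, so 6 per bar.
Fastest is E at 6 chords/bar.

Passage E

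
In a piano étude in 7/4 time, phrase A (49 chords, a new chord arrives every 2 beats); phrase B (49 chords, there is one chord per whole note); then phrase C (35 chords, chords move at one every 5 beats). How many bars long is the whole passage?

67 bars

A: 49 × 2 = 98 beats = 14 bars.
B: 49 × 4 = 196 beats = 28 bars.
C: 35 × 5 = 175 beats = 25 bars.
Total: 14 + 28 + 25 = 67 bars.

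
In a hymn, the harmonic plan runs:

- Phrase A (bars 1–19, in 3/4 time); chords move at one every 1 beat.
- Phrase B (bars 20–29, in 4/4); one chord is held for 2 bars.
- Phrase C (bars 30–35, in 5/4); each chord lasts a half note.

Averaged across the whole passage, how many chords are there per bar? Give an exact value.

A: 19 × 3 = 57 beats ÷ 1 = 57 chords.
B: 10 × 4 = 40 beats ÷ 8 = 5 chords.
C: 6 × 5 = 30 beats ÷ 2 = 15 chords.
Overall: 77 chords over 35 bars → 77/35 = 2.2 chords per bar.

2.2 chords per bar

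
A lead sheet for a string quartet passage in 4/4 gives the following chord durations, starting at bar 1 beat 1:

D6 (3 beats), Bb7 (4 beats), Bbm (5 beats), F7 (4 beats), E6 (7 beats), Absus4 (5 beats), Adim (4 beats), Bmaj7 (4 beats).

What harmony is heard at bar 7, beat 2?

Absus4

Beat 2 of bar 7 is beat (7−1)×4 + 2 = 26 overall.
Running totals: D6 ends at 3, Bb7 ends at 7, Bbm ends at 12, F7 ends at 16, E6 ends at 23, Absus4 ends at 28.
Beat 26 falls within Absus4.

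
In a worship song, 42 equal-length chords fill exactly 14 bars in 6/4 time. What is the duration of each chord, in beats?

2 beats

14 bars × 6 beats/bar = 84 beats total.
84 beats ÷ 42 chords = 2 beats per chord.
(That is a half note.)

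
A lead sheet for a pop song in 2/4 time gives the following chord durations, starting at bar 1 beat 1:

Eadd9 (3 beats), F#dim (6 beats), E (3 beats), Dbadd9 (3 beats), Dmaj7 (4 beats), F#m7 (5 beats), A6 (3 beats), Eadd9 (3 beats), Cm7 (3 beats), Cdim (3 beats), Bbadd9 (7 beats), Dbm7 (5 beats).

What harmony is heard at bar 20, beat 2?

Beat 2 of bar 20 is beat (20−1)×2 + 2 = 40 overall.
Running totals: Eadd9 ends at 3, F#dim ends at 9, E ends at 12, Dbadd9 ends at 15, Dmaj7 ends at 19, F#m7 ends at 24, A6 ends at 27, Eadd9 ends at 30, Cm7 ends at 33, Cdim ends at 36, Bbadd9 ends at 43.
Beat 40 falls within Bbadd9.

Bbadd9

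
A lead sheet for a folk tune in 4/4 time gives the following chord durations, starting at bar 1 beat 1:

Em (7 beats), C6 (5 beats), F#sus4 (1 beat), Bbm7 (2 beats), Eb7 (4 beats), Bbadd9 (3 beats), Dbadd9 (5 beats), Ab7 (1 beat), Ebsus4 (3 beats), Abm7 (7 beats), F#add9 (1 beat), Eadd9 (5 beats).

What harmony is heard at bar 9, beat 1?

Beat 1 of bar 9 is beat (9−1)×4 + 1 = 33 overall.
Running totals: Em ends at 7, C6 ends at 12, F#sus4 ends at 13, Bbm7 ends at 15, Eb7 ends at 19, Bbadd9 ends at 22, Dbadd9 ends at 27, Ab7 ends at 28, Ebsus4 ends at 31, Abm7 ends at 38.
Beat 33 falls within Abm7.

Abm7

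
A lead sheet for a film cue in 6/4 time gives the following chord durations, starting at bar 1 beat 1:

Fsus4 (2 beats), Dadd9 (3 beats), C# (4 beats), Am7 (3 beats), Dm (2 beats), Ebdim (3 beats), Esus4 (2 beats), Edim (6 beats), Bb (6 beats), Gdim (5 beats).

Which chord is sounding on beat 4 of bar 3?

Ebdim

Beat 4 of bar 3 is beat (3−1)×6 + 4 = 16 overall.
Running totals: Fsus4 ends at 2, Dadd9 ends at 5, C# ends at 9, Am7 ends at 12, Dm ends at 14, Ebdim ends at 17.
Beat 16 falls within Ebdim.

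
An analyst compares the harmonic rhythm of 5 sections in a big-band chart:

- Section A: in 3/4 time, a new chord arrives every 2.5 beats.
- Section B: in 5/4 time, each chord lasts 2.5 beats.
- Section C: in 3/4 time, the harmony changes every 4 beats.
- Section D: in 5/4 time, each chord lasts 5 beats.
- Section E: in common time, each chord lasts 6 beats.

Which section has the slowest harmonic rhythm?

Section E

A: 3 beats/bar ÷ 2.5 beats/chord = 1.2 chords/bar.
B: 5 beats/bar ÷ 2.5 beats/chord = 2 chords/bar.
C: 3 beats/bar ÷ 4 beats/chord = 0.75 chords/bar.
D: 5 beats/bar ÷ 5 beats/chord = 1 chord/bar.
E: 4 beats/bar ÷ 6 beats/chord = 2/3 chords/bar.
Slowest is E at 2/3 chords/bar.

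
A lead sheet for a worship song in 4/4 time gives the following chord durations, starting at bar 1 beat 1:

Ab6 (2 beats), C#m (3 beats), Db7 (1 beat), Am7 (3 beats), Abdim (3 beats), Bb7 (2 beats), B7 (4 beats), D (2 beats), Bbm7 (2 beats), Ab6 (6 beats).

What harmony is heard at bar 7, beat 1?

Ab6

Beat 1 of bar 7 is beat (7−1)×4 + 1 = 25 overall.
Running totals: Ab6 ends at 2, C#m ends at 5, Db7 ends at 6, Am7 ends at 9, Abdim ends at 12, Bb7 ends at 14, B7 ends at 18, D ends at 20, Bbm7 ends at 22, Ab6 ends at 28.
Beat 25 falls within Ab6.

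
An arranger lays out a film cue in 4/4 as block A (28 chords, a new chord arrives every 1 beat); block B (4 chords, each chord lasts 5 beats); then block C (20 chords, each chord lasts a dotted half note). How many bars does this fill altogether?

27 bars

A: 28 × 1 = 28 beats = 7 bars.
B: 4 × 5 = 20 beats = 5 bars.
C: 20 × 3 = 60 beats = 15 bars.
Total: 7 + 5 + 15 = 27 bars.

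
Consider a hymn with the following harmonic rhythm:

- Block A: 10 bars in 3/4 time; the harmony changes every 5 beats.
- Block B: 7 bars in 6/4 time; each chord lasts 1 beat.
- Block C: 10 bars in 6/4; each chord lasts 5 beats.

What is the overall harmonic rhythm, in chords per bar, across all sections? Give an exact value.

A: 10 × 3 = 30 beats ÷ 5 = 6 chords.
B: 7 × 6 = 42 beats ÷ 1 = 42 chords.
C: 10 × 6 = 60 beats ÷ 5 = 12 chords.
Overall: 60 chords over 27 bars → 60/27 = 20/9 chords per bar.

20/9 chords per bar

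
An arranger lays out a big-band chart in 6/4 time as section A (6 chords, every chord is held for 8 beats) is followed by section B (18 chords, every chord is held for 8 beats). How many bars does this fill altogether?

32 bars

A: 6 × 8 = 48 beats = 8 bars.
B: 18 × 8 = 144 beats = 24 bars.
Total: 8 + 24 = 32 bars.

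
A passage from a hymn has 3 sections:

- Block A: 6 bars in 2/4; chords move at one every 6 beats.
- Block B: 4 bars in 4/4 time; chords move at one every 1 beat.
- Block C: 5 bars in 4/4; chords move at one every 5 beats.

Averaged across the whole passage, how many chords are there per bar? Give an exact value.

A: 6 bars of 2 beats is 12 beats; at 6 beats each that's 2 chords.
B: 4 bars of 4 beats is 16 beats; at 1 beat each that's 16 chords.
C: 5 bars of 4 beats is 20 beats; at 5 beats each that's 4 chords.
Overall: 22 chords over 15 bars → 22/15 = 22/15 chords per bar.

22/15 chords per bar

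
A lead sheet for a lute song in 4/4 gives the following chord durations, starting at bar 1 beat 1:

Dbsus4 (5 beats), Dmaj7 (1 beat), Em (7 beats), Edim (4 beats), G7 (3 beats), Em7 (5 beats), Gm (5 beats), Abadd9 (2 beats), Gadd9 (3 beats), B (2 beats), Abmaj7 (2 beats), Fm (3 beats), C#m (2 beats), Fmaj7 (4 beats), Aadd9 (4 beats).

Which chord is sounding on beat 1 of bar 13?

Beat 1 of bar 13 is beat (13−1)×4 + 1 = 49 overall.
Running totals: Dbsus4 ends at 5, Dmaj7 ends at 6, Em ends at 13, Edim ends at 17, G7 ends at 20, Em7 ends at 25, Gm ends at 30, Abadd9 ends at 32, Gadd9 ends at 35, B ends at 37, Abmaj7 ends at 39, Fm ends at 42, C#m ends at 44, Fmaj7 ends at 48, Aadd9 ends at 52.
Beat 49 falls within Aadd9.

Aadd9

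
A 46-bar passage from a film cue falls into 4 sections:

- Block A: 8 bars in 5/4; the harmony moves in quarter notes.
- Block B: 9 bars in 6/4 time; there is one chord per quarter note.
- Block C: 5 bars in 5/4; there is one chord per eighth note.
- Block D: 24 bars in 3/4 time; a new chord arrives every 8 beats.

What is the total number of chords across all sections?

A has 40 beats and chords last 1 each, so 40 chords.
B has 54 beats and chords last 1 each, so 54 chords.
C has 25 beats and chords last 0.5 each, so 50 chords.
D has 72 beats and chords last 8 each, so 9 chords.
Total: 40 + 54 + 50 + 9 = 153.

153 chords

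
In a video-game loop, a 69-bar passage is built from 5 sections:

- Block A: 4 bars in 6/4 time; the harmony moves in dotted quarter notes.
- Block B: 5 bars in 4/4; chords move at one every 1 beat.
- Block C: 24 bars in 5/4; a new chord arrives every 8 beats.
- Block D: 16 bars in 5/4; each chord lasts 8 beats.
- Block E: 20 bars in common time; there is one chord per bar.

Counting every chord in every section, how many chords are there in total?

81 chords

A: 4·6 = 24 beats, 24/1.5 = 16 chords.
B: 5·4 = 20 beats, 20/1 = 20 chords.
C: 24·5 = 120 beats, 120/8 = 15 chords.
D: 16·5 = 80 beats, 80/8 = 10 chords.
E: 20·4 = 80 beats, 80/4 = 20 chords.
Total: 16 + 20 + 15 + 10 + 20 = 81.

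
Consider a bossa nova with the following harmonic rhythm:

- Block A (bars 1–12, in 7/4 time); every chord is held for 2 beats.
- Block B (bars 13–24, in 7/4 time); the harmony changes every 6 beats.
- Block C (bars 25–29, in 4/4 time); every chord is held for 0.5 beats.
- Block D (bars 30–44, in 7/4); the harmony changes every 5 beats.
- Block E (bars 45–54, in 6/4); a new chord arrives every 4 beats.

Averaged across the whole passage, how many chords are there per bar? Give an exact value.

A: 12 × 7 = 84 beats ÷ 2 = 42 chords.
B: 12 × 7 = 84 beats ÷ 6 = 14 chords.
C: 5 × 4 = 20 beats ÷ 0.5 = 40 chords.
D: 15 × 7 = 105 beats ÷ 5 = 21 chords.
E: 10 × 6 = 60 beats ÷ 4 = 15 chords.
Overall: 132 chords over 54 bars → 132/54 = 22/9 chords per bar.

22/9 chords per bar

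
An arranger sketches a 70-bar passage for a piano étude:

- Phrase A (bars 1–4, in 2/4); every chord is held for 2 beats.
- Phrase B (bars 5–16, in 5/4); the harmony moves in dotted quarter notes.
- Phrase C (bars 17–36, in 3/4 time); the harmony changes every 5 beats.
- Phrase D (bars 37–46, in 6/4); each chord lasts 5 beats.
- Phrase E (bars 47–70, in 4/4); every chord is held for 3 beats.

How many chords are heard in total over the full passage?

100 chords

A has 8 beats and chords last 2 each, so 4 chords.
B has 60 beats and chords last 1.5 each, so 40 chords.
C has 60 beats and chords last 5 each, so 12 chords.
D has 60 beats and chords last 5 each, so 12 chords.
E has 96 beats and chords last 3 each, so 32 chords.
Total: 4 + 40 + 12 + 12 + 32 = 100.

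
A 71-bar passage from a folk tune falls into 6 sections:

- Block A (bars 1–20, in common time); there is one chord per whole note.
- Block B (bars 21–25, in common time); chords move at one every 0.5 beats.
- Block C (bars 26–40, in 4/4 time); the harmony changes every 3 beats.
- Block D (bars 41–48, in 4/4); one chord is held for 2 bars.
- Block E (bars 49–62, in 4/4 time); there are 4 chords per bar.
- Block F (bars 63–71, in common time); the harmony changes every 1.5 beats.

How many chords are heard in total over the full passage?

A: 20 bars × 4 beats = 80 beats; 4 beats/chord → 20 chords.
B: 5 bars × 4 beats = 20 beats; 0.5 beats/chord → 40 chords.
C: 15 bars × 4 beats = 60 beats; 3 beats/chord → 20 chords.
D: 8 bars × 4 beats = 32 beats; 8 beats/chord → 4 chords.
E: 14 bars × 4 beats = 56 beats; 1 beat/chord → 56 chords.
F: 9 bars × 4 beats = 36 beats; 1.5 beats/chord → 24 chords.
Total: 20 + 40 + 20 + 4 + 56 + 24 = 164.

164 chords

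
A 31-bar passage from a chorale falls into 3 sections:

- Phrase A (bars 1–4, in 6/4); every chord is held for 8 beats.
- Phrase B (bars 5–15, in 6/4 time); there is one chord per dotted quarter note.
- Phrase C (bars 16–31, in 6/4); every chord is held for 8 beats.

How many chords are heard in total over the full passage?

59 chords

A: 4 bars × 6 beats = 24 beats; 8 beats/chord → 3 chords.
B: 11 bars × 6 beats = 66 beats; 1.5 beats/chord → 44 chords.
C: 16 bars × 6 beats = 96 beats; 8 beats/chord → 12 chords.
Total: 3 + 44 + 12 = 59.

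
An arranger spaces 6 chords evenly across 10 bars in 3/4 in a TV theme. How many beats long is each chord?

5 beats

10 bars × 3 beats/bar = 30 beats total.
30 beats ÷ 6 chords = 5 beats per chord.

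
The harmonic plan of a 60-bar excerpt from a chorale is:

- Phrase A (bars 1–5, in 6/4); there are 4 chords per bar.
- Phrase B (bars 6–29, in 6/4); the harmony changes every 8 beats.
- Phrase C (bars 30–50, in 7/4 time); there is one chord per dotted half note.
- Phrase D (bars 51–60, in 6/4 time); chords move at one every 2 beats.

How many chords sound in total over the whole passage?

117 chords

A: 5 bars × 6 beats = 30 beats; 1.5 beats/chord → 20 chords.
B: 24 bars × 6 beats = 144 beats; 8 beats/chord → 18 chords.
C: 21 bars × 7 beats = 147 beats; 3 beats/chord → 49 chords.
D: 10 bars × 6 beats = 60 beats; 2 beats/chord → 30 chords.
Total: 20 + 18 + 49 + 30 = 117.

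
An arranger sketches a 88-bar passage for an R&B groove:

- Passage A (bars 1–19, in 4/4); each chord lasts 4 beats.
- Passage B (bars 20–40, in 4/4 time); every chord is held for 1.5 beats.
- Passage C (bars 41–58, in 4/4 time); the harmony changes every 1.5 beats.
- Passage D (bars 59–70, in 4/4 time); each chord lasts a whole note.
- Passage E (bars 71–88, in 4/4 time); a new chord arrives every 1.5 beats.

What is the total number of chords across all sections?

183 chords

A: 19 bars × 4 beats = 76 beats; 4 beats/chord → 19 chords.
B: 21 bars × 4 beats = 84 beats; 1.5 beats/chord → 56 chords.
C: 18 bars × 4 beats = 72 beats; 1.5 beats/chord → 48 chords.
D: 12 bars × 4 beats = 48 beats; 4 beats/chord → 12 chords.
E: 18 bars × 4 beats = 72 beats; 1.5 beats/chord → 48 chords.
Total: 19 + 56 + 48 + 12 + 48 = 183.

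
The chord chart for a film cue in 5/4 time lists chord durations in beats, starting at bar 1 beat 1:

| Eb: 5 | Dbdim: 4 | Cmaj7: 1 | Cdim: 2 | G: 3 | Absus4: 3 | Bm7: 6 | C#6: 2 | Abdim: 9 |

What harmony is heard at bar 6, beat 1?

Beat 1 of bar 6 is beat (6−1)×5 + 1 = 26 overall.
Running totals: Eb ends at 5, Dbdim ends at 9, Cmaj7 ends at 10, Cdim ends at 12, G ends at 15, Absus4 ends at 18, Bm7 ends at 24, C#6 ends at 26.
Beat 26 falls within C#6.

C#6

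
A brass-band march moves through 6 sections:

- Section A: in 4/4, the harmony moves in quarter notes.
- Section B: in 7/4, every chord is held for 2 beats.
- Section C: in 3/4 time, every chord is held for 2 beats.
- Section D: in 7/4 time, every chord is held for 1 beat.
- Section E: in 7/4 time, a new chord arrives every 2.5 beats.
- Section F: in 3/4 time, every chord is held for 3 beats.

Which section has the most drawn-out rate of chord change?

A: 4 beats/bar ÷ 1 beat/chord = 4 chords/bar.
B: 7 beats/bar ÷ 2 beats/chord = 3.5 chords/bar.
C: 3 beats/bar ÷ 2 beats/chord = 1.5 chords/bar.
D: 7 beats/bar ÷ 1 beat/chord = 7 chords/bar.
E: 7 beats/bar ÷ 2.5 beats/chord = 2.8 chords/bar.
F: 3 beats/bar ÷ 3 beats/chord = 1 chord/bar.
Slowest is F at 1 chords/bar.

Section F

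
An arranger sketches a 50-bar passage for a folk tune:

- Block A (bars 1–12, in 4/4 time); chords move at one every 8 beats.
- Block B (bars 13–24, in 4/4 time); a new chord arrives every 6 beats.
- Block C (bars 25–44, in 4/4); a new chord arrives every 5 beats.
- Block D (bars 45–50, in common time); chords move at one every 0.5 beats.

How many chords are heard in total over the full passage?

A has 48 beats and chords last 8 each, so 6 chords.
B has 48 beats and chords last 6 each, so 8 chords.
C has 80 beats and chords last 5 each, so 16 chords.
D has 24 beats and chords last 0.5 each, so 48 chords.
Total: 6 + 8 + 16 + 48 = 78.

78 chords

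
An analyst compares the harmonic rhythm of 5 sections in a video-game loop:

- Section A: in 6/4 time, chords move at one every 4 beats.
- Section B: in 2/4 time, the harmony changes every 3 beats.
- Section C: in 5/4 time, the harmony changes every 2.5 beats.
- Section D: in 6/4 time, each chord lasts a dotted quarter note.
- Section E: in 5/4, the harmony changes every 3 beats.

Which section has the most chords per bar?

A: 6 beats/bar ÷ 4 beats/chord = 1.5 chords/bar.
B: 2 beats/bar ÷ 3 beats/chord = 2/3 chords/bar.
C: 5 beats/bar ÷ 2.5 beats/chord = 2 chords/bar.
D: 6 beats/bar ÷ 1.5 beats/chord = 4 chords/bar.
E: 5 beats/bar ÷ 3 beats/chord = 5/3 chords/bar.
Fastest is D at 4 chords/bar.

Section D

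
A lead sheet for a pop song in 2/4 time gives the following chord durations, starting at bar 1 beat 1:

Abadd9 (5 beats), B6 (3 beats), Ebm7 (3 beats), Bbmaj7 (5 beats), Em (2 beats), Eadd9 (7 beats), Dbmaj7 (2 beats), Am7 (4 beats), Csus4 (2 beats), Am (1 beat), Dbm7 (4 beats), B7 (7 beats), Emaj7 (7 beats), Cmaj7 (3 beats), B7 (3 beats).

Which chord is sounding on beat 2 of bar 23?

Beat 2 of bar 23 is beat (23−1)×2 + 2 = 46 overall.
Running totals: Abadd9 ends at 5, B6 ends at 8, Ebm7 ends at 11, Bbmaj7 ends at 16, Em ends at 18, Eadd9 ends at 25, Dbmaj7 ends at 27, Am7 ends at 31, Csus4 ends at 33, Am ends at 34, Dbm7 ends at 38, B7 ends at 45, Emaj7 ends at 52.
Beat 46 falls within Emaj7.

Emaj7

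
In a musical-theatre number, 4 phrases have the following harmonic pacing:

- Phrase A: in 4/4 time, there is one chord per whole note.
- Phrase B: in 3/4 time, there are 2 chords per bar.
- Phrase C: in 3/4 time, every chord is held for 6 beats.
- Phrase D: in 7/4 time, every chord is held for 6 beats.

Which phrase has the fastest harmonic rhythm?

Phrase B

A: 4/4 = 1 chord/bar.
B: 3/1.5 = 2 chords/bar.
C: 3/6 = 0.5 chords/bar.
D: 7/6 = 7/6 chords/bar.
Fastest is B at 2 chords/bar.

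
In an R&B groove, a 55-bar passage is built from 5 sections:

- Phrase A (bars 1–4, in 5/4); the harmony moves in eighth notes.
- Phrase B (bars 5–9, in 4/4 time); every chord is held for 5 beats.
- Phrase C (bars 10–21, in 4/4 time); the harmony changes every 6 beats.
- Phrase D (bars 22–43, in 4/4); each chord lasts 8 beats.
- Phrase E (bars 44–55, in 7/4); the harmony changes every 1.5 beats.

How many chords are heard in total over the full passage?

119 chords

A: 4·5 = 20 beats, 20/0.5 = 40 chords.
B: 5·4 = 20 beats, 20/5 = 4 chords.
C: 12·4 = 48 beats, 48/6 = 8 chords.
D: 22·4 = 88 beats, 88/8 = 11 chords.
E: 12·7 = 84 beats, 84/1.5 = 56 chords.
Total: 40 + 4 + 8 + 11 + 56 = 119.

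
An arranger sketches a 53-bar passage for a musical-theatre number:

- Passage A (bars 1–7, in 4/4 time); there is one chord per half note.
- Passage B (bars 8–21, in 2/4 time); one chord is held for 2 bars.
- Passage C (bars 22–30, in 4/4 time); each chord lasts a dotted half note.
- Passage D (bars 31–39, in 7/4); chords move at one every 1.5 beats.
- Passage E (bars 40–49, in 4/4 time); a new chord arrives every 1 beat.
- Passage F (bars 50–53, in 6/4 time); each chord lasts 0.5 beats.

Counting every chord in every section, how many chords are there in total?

A: 7·4 = 28 beats, 28/2 = 14 chords.
B: 14·2 = 28 beats, 28/4 = 7 chords.
C: 9·4 = 36 beats, 36/3 = 12 chords.
D: 9·7 = 63 beats, 63/1.5 = 42 chords.
E: 10·4 = 40 beats, 40/1 = 40 chords.
F: 4·6 = 24 beats, 24/0.5 = 48 chords.
Total: 14 + 7 + 12 + 42 + 40 + 48 = 163.

163 chords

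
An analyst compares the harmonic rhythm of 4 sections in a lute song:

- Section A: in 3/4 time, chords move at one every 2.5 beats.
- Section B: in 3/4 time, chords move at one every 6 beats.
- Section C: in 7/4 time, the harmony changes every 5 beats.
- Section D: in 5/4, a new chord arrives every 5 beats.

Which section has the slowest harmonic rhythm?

Section B

A: each chord is 2.5 beats in 3/4, so 1.2 per bar.
B: each chord is 6 beats in 3/4, so 0.5 per bar.
C: each chord is 5 beats in 7/4, so 1.4 per bar.
D: each chord is 5 beats in 5/4, so 1 per bar.
Slowest is B at 0.5 chords/bar.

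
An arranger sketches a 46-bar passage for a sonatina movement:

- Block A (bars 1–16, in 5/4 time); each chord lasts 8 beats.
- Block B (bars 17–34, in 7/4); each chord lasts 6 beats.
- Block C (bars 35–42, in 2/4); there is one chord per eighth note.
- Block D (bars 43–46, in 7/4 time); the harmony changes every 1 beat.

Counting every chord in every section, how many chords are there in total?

A has 80 beats and chords last 8 each, so 10 chords.
B has 126 beats and chords last 6 each, so 21 chords.
C has 16 beats and chords last 0.5 each, so 32 chords.
D has 28 beats and chords last 1 each, so 28 chords.
Total: 10 + 21 + 32 + 28 = 91.

91 chords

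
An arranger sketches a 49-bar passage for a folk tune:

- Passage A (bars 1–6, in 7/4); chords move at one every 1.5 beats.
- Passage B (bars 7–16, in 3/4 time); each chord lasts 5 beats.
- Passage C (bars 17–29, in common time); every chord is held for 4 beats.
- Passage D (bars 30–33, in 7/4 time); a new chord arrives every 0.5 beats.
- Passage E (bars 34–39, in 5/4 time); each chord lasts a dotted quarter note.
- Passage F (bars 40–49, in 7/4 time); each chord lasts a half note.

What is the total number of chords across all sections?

158 chords

A has 42 beats and chords last 1.5 each, so 28 chords.
B has 30 beats and chords last 5 each, so 6 chords.
C has 52 beats and chords last 4 each, so 13 chords.
D has 28 beats and chords last 0.5 each, so 56 chords.
E has 30 beats and chords last 1.5 each, so 20 chords.
F has 70 beats and chords last 2 each, so 35 chords.
Total: 28 + 6 + 13 + 56 + 20 + 35 = 158.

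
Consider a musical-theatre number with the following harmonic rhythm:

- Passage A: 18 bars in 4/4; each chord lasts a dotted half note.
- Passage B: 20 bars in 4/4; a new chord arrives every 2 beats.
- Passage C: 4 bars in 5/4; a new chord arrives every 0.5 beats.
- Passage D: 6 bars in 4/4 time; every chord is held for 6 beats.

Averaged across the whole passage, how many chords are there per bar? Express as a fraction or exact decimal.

A: 18 bars of 4 beats is 72 beats; at 3 beats each that's 24 chords.
B: 20 bars of 4 beats is 80 beats; at 2 beats each that's 40 chords.
C: 4 bars of 5 beats is 20 beats; at 0.5 beats each that's 40 chords.
D: 6 bars of 4 beats is 24 beats; at 6 beats each that's 4 chords.
Overall: 108 chords over 48 bars → 108/48 = 2.25 chords per bar.

2.25 chords per bar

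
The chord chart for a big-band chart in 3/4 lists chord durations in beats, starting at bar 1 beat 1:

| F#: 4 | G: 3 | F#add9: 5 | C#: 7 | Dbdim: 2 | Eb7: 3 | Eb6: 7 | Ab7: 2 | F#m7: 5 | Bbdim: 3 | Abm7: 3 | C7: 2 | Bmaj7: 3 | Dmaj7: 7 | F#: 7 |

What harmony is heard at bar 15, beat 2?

Abm7

Beat 2 of bar 15 is beat (15−1)×3 + 2 = 44 overall.
Running totals: F# ends at 4, G ends at 7, F#add9 ends at 12, C# ends at 19, Dbdim ends at 21, Eb7 ends at 24, Eb6 ends at 31, Ab7 ends at 33, F#m7 ends at 38, Bbdim ends at 41, Abm7 ends at 44.
Beat 44 falls within Abm7.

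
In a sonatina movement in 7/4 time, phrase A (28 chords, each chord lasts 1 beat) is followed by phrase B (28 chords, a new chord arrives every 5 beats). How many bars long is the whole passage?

A: 28 × 1 = 28 beats = 4 bars.
B: 28 × 5 = 140 beats = 20 bars.
Total: 4 + 20 = 24 bars.

24 bars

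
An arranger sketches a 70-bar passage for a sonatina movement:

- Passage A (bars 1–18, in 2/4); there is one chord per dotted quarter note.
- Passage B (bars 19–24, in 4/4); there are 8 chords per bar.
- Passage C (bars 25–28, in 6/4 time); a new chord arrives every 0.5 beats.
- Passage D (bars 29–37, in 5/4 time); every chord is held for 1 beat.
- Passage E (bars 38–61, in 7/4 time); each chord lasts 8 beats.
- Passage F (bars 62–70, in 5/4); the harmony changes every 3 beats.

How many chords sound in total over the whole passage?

A: 18·2 = 36 beats, 36/1.5 = 24 chords.
B: 6·4 = 24 beats, 24/0.5 = 48 chords.
C: 4·6 = 24 beats, 24/0.5 = 48 chords.
D: 9·5 = 45 beats, 45/1 = 45 chords.
E: 24·7 = 168 beats, 168/8 = 21 chords.
F: 9·5 = 45 beats, 45/3 = 15 chords.
Total: 24 + 48 + 48 + 45 + 21 + 15 = 201.

201 chords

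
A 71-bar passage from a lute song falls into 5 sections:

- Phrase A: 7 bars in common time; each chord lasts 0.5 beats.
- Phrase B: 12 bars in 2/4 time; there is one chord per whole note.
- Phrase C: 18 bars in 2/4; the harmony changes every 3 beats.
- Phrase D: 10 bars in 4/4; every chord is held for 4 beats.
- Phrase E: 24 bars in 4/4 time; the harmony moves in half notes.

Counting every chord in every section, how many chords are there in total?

132 chords

A: 7 bars × 4 beats = 28 beats; 0.5 beats/chord → 56 chords.
B: 12 bars × 2 beats = 24 beats; 4 beats/chord → 6 chords.
C: 18 bars × 2 beats = 36 beats; 3 beats/chord → 12 chords.
D: 10 bars × 4 beats = 40 beats; 4 beats/chord → 10 chords.
E: 24 bars × 4 beats = 96 beats; 2 beats/chord → 48 chords.
Total: 56 + 6 + 12 + 10 + 48 = 132.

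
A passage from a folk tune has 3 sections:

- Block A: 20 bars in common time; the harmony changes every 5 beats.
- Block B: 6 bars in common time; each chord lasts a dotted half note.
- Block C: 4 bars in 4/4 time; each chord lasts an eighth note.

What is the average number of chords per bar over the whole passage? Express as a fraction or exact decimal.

28/15 chords per bar

A: 20 × 4 = 80 beats ÷ 5 = 16 chords.
B: 6 × 4 = 24 beats ÷ 3 = 8 chords.
C: 4 × 4 = 16 beats ÷ 0.5 = 32 chords.
Overall: 56 chords over 30 bars → 56/30 = 28/15 chords per bar.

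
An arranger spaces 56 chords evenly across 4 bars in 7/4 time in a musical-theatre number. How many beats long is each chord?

0.5 beats

4 bars × 7 beats/bar = 28 beats total.
28 beats ÷ 56 chords = 0.5 beats per chord.
(That is an eighth note.)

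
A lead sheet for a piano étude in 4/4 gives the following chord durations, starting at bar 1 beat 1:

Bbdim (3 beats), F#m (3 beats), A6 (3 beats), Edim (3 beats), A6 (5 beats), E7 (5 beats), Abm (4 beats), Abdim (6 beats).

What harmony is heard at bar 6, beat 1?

E7

Beat 1 of bar 6 is beat (6−1)×4 + 1 = 21 overall.
Running totals: Bbdim ends at 3, F#m ends at 6, A6 ends at 9, Edim ends at 12, A6 ends at 17, E7 ends at 22.
Beat 21 falls within E7.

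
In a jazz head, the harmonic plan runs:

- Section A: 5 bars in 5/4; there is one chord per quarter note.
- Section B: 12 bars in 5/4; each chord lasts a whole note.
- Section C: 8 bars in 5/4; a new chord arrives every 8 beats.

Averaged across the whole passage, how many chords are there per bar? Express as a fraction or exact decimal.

A: 5 bars of 5 beats is 25 beats; at 1 beat each that's 25 chords.
B: 12 bars of 5 beats is 60 beats; at 4 beats each that's 15 chords.
C: 8 bars of 5 beats is 40 beats; at 8 beats each that's 5 chords.
Overall: 45 chords over 25 bars → 45/25 = 1.8 chords per bar.

1.8 chords per bar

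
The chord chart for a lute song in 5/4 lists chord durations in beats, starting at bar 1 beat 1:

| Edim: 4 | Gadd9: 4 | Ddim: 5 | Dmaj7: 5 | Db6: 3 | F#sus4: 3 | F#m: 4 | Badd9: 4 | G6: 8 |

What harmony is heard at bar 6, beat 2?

Beat 2 of bar 6 is beat (6−1)×5 + 2 = 27 overall.
Running totals: Edim ends at 4, Gadd9 ends at 8, Ddim ends at 13, Dmaj7 ends at 18, Db6 ends at 21, F#sus4 ends at 24, F#m ends at 28.
Beat 27 falls within F#m.

F#m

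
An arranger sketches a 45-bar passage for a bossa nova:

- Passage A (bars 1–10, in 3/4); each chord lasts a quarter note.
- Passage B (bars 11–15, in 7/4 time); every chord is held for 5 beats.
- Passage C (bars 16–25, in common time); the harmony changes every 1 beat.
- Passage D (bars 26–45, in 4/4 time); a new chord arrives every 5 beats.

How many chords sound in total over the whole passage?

A has 30 beats and chords last 1 each, so 30 chords.
B has 35 beats and chords last 5 each, so 7 chords.
C has 40 beats and chords last 1 each, so 40 chords.
D has 80 beats and chords last 5 each, so 16 chords.
Total: 30 + 7 + 40 + 16 = 93.

93 chords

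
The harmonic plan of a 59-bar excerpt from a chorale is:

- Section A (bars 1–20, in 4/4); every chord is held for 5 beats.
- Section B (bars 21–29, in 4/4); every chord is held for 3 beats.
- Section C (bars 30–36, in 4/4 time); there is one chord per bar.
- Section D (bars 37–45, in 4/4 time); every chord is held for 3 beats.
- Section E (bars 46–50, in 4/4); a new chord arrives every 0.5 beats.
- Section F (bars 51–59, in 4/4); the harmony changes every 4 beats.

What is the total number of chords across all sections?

96 chords

A has 80 beats and chords last 5 each, so 16 chords.
B has 36 beats and chords last 3 each, so 12 chords.
C has 28 beats and chords last 4 each, so 7 chords.
D has 36 beats and chords last 3 each, so 12 chords.
E has 20 beats and chords last 0.5 each, so 40 chords.
F has 36 beats and chords last 4 each, so 9 chords.
Total: 16 + 12 + 7 + 12 + 40 + 9 = 96.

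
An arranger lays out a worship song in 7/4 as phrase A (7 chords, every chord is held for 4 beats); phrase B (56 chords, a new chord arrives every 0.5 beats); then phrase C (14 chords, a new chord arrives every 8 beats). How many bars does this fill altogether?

24 bars

A: 7 × 4 = 28 beats = 4 bars.
B: 56 × 0.5 = 28 beats = 4 bars.
C: 14 × 8 = 112 beats = 16 bars.
Total: 4 + 4 + 16 = 24 bars.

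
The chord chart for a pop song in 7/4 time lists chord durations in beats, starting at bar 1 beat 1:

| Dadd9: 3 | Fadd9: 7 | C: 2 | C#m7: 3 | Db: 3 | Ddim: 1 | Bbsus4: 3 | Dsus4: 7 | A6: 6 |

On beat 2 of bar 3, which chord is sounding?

Db

Beat 2 of bar 3 is beat (3−1)×7 + 2 = 16 overall.
Running totals: Dadd9 ends at 3, Fadd9 ends at 10, C ends at 12, C#m7 ends at 15, Db ends at 18.
Beat 16 falls within Db.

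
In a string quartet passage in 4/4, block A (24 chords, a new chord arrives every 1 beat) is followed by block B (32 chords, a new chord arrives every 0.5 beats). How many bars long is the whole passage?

A: 24 × 1 = 24 beats = 6 bars.
B: 32 × 0.5 = 16 beats = 4 bars.
Total: 6 + 4 = 10 bars.

10 bars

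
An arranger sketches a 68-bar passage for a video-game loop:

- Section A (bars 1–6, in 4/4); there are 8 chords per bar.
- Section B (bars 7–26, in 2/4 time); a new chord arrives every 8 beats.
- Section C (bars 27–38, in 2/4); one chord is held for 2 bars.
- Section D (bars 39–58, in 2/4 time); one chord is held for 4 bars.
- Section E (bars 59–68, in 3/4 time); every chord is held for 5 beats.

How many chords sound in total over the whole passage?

A has 24 beats and chords last 0.5 each, so 48 chords.
B has 40 beats and chords last 8 each, so 5 chords.
C has 24 beats and chords last 4 each, so 6 chords.
D has 40 beats and chords last 8 each, so 5 chords.
E has 30 beats and chords last 5 each, so 6 chords.
Total: 48 + 5 + 6 + 5 + 6 = 70.

70 chords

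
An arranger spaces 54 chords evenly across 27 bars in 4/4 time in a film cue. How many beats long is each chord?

2 beats

27 bars × 4 beats/bar = 108 beats total.
108 beats ÷ 54 chords = 2 beats per chord.
(That is a half note.)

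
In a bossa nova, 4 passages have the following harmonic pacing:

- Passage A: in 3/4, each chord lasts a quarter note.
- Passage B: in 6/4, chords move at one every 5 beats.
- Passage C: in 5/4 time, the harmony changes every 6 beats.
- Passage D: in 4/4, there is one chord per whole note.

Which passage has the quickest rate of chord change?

Passage A

A: 3 beats/bar ÷ 1 beat/chord = 3 chords/bar.
B: 6 beats/bar ÷ 5 beats/chord = 1.2 chords/bar.
C: 5 beats/bar ÷ 6 beats/chord = 5/6 chords/bar.
D: 4 beats/bar ÷ 4 beats/chord = 1 chord/bar.
Fastest is A at 3 chords/bar.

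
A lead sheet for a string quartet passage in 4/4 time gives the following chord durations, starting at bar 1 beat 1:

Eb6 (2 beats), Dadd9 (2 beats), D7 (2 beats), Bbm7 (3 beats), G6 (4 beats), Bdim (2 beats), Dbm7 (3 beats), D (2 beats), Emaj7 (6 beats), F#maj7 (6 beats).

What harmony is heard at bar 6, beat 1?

Emaj7

Beat 1 of bar 6 is beat (6−1)×4 + 1 = 21 overall.
Running totals: Eb6 ends at 2, Dadd9 ends at 4, D7 ends at 6, Bbm7 ends at 9, G6 ends at 13, Bdim ends at 15, Dbm7 ends at 18, D ends at 20, Emaj7 ends at 26.
Beat 21 falls within Emaj7.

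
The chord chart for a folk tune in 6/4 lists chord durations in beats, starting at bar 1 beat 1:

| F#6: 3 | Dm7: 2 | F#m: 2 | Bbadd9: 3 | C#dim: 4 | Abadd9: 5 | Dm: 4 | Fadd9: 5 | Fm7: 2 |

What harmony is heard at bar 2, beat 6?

C#dim

Beat 6 of bar 2 is beat (2−1)×6 + 6 = 12 overall.
Running totals: F#6 ends at 3, Dm7 ends at 5, F#m ends at 7, Bbadd9 ends at 10, C#dim ends at 14.
Beat 12 falls within C#dim.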